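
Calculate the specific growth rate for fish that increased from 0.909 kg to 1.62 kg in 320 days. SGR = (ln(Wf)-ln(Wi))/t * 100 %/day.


ln(W_f) = ln(1.62) = 0.48242615
ln(W_i) = ln(0.909) = -0.095410185
ln(W_f) - ln(W_i) = 0.48242615 - -0.095410185 = 0.57783633
SGR = 0.57783633 / 320 * 100 = 0.180574 %/day

0.180574 %/day


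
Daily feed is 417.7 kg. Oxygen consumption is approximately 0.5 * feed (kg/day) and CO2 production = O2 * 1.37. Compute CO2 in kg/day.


O2 = 417.7 * 0.5 = 208.85
CO2 = 208.85 * 1.37 = 286.1245

286.1245 kg/day


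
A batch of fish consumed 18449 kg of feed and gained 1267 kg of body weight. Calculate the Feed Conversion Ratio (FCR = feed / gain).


FCR = feed consumed / weight gained
FCR = 18449 kg / 1267 kg = 14.5612

14.5612


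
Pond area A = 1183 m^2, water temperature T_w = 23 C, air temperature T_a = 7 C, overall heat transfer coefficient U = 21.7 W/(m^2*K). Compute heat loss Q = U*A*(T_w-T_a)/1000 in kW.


Temperature difference dT = 23 - 7 = 16 K
Heat loss (W) = U * A * dT = 21.7 * 1183 * 16 = 410737.6 W
Convert to kW: 410737.6 / 1000 = 410.7376 kW

410.7376 kW


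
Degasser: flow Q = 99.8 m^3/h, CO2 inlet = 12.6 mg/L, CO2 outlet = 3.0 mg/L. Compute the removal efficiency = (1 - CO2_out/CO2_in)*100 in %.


CO2_out / CO2_in = 3.0 / 12.6 = 0.23809524
Fraction remaining = 0.23809524
efficiency = (1 - 0.23809524) * 100 = 76.1905 %

76.1905 %


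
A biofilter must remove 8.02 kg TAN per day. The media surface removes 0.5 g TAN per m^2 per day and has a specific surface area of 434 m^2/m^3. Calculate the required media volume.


A = 8.02*1000 / 0.5 = 16040 m^2
V = 16040 / 434 = 36.9585

36.9585 m^3


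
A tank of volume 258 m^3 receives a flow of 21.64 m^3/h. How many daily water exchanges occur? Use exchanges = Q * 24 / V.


Daily flow volume = 21.64 m^3/h * 24 h = 519.36 m^3/day
Exchanges = daily flow / tank volume = 519.36 / 258 = 2.01302 exchanges/day

2.01302 exchanges/day


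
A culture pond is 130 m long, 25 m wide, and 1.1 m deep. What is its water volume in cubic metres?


Base area = L * W = 130 * 25 = 3250 m^2
Volume = area * depth = 3250 * 1.1 = 3575 m^3

3575 m^3


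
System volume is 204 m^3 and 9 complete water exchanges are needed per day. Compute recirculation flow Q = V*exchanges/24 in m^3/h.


Daily recirculation volume = 204 m^3 * 9 = 1836 m^3/day
Flow rate Q = daily volume / 24 h = 1836 / 24 = 76.5 m^3/h

76.5 m^3/h


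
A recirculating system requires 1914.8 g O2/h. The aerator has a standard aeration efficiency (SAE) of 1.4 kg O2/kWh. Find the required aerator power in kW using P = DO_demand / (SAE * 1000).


SAE in g O2/kWh = 1.4 * 1000 = 1400 g/kWh
P = DO_demand / SAE_g = 1914.8 / 1400 = 1.36771 kW

1.36771 kW


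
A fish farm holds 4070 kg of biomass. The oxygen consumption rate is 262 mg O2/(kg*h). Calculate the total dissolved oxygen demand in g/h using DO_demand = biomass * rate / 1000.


Total O2 consumption (mg/h) = 4070 kg * 262 mg/(kg*h) = 1066340 mg/h
Convert to g/h: 1066340 / 1000 = 1066.34 g/h

1066.34 g/h


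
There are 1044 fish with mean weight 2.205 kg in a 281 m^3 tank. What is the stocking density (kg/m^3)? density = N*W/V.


Total biomass = 1044 fish * 2.205 kg = 2302.02 kg
Density = total biomass / volume = 2302.02 / 281 = 8.19224 kg/m^3

8.19224 kg/m^3


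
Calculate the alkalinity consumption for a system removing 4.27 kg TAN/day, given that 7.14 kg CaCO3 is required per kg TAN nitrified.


Alkalinity factor: 7.14 kg CaCO3 consumed per kg TAN nitrified
alk = 4.27 kg TAN * 7.14 = 30.4878 kg CaCO3/day

30.4878 kg CaCO3/day


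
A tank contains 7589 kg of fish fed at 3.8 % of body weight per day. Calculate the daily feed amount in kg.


Feeding rate fraction = 3.8% / 100 = 0.038
Daily feed = 7589 kg * 0.038 = 288.382 kg/day

288.382 kg/day


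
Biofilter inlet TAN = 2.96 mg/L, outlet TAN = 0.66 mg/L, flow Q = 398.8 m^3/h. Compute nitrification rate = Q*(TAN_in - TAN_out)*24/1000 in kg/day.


Concentration drop: TAN_in - TAN_out = 2.96 - 0.66 = 2.3 mg/L
Hourly TAN removed = Q * dTAN = 398.8 m^3/h * 2.3 mg/L = 917.24 g/h  (m^3/h * mg/L = g/h)
Daily TAN removed = 917.24 * 24 = 22013.76 g/day
Convert to kg/day: 22013.76 / 1000 = 22.01376 kg/day

22.01376 kg/day


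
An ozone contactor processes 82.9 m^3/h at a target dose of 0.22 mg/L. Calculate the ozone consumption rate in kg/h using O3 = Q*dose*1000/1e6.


O3 demand (mg/h) = Q * dose * 1000 = 82.9 * 0.22 * 1000 = 18238 mg/h
Convert mg to kg: 18238 / 1e6 = 0.018238 kg/h

0.018238 kg/h


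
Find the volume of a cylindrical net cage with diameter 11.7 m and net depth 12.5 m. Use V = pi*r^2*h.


r = d/2 = 11.7/2 = 5.85 m
Base area = pi*r^2 = pi*5.85^2 = 107.51315 m^2
Volume = 107.51315 * 12.5 = 1343.91 m^3

1343.91 m^3


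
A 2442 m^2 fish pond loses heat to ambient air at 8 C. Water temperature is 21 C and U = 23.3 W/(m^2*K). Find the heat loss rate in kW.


Temperature difference dT = 21 - 8 = 13 K
Heat loss (W) = U * A * dT = 23.3 * 2442 * 13 = 739681.8 W
Convert to kW: 739681.8 / 1000 = 739.6818 kW

739.6818 kW


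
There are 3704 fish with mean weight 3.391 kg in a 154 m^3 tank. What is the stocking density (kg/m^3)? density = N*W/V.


Total biomass = 3704 fish * 3.391 kg = 12560.264 kg
Density = total biomass / volume = 12560.264 / 154 = 81.5602 kg/m^3

81.5602 kg/m^3


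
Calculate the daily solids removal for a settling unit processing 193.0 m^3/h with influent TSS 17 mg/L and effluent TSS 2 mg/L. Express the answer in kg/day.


Concentration drop: TSS_in - TSS_out = 17 - 2 = 15 mg/L
Hourly solids removed = Q * dTSS = 193.0 m^3/h * 15 mg/L = 2895 g/h  (m^3/h * mg/L = g/h)
Daily solids removed = 2895 * 24 = 69480 g/day
Convert g to kg: 69480 / 1000 = 69.48 kg/day

69.48 kg/day


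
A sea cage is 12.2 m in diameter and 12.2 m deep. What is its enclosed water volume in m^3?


r = d/2 = 12.2/2 = 6.1 m
Base area = pi*r^2 = pi*6.1^2 = 116.89866 m^2
Volume = 116.89866 * 12.2 = 1426.16 m^3

1426.16 m^3


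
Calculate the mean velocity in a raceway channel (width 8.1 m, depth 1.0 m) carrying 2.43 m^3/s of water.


Cross-sectional area = W * d = 8.1 * 1.0 = 8.1 m^2
Velocity = Q / A = 2.43 / 8.1 = 0.3 m/s

0.3 m/s


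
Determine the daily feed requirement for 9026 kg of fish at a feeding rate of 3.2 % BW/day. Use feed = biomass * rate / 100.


Feeding rate fraction = 3.2% / 100 = 0.032
Daily feed = 9026 kg * 0.032 = 288.832 kg/day

288.832 kg/day


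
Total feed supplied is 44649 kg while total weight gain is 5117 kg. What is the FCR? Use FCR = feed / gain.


FCR = feed consumed / weight gained
FCR = 44649 kg / 5117 kg = 8.72562

8.72562


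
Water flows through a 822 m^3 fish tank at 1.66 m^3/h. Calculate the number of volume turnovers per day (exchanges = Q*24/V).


Daily flow volume = 1.66 m^3/h * 24 h = 39.84 m^3/day
Exchanges = daily flow / tank volume = 39.84 / 822 = 0.0484672 exchanges/day

0.0484672 exchanges/day


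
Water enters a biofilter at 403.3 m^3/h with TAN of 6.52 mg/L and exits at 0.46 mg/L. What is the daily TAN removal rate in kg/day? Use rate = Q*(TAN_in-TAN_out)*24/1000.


Concentration drop: TAN_in - TAN_out = 6.52 - 0.46 = 6.06 mg/L
Hourly TAN removed = Q * dTAN = 403.3 m^3/h * 6.06 mg/L = 2443.998 g/h  (m^3/h * mg/L = g/h)
Daily TAN removed = 2443.998 * 24 = 58655.952 g/day
Convert to kg/day: 58655.952 / 1000 = 58.655952 kg/day

58.655952 kg/day


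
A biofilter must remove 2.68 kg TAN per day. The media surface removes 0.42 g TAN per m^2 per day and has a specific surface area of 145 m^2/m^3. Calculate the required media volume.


A = 2.68*1000 / 0.42 = 6380.9524 m^2
V = 6380.9524 / 145 = 44.0066

44.0066 m^3


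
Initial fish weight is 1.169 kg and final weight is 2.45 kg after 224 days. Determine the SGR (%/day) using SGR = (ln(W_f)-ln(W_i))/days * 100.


ln(W_f) = ln(2.45) = 0.89608802
ln(W_i) = ln(1.169) = 0.15614868
ln(W_f) - ln(W_i) = 0.89608802 - 0.15614868 = 0.73993934
SGR = 0.73993934 / 224 * 100 = 0.33033 %/day

0.33033 %/day


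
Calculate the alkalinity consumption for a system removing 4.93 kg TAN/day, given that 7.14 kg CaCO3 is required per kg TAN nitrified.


Alkalinity factor: 7.14 kg CaCO3 consumed per kg TAN nitrified
alk = 4.93 kg TAN * 7.14 = 35.2002 kg CaCO3/day

35.2002 kg CaCO3/day


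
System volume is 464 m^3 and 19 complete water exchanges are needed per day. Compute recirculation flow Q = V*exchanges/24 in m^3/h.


Daily recirculation volume = 464 m^3 * 19 = 8816 m^3/day
Flow rate Q = daily volume / 24 h = 8816 / 24 = 367.333 m^3/h

367.333 m^3/h


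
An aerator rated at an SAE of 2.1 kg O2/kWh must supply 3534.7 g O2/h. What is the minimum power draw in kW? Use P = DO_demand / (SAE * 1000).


SAE in g O2/kWh = 2.1 * 1000 = 2100 g/kWh
P = DO_demand / SAE_g = 3534.7 / 2100 = 1.68319 kW

1.68319 kW


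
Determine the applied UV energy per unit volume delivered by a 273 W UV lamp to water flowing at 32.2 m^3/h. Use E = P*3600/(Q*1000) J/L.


Energy delivered per hour = 273 W * 3600 s = 982800 J/h
Volume treated per hour = 32.2 m^3/h * 1000 = 32200 L/h
dose = 982800 / 32200 = 30.5217 J/L

30.5217 J/L


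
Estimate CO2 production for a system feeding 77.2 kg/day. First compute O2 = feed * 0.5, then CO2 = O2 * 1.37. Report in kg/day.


O2 = 77.2 * 0.5 = 38.6
CO2 = 38.6 * 1.37 = 52.882

52.882 kg/day


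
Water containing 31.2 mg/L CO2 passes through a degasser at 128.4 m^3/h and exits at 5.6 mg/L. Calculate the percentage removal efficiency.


CO2_out / CO2_in = 5.6 / 31.2 = 0.17948718
Fraction remaining = 0.17948718
efficiency = (1 - 0.17948718) * 100 = 82.0513 %

82.0513 %


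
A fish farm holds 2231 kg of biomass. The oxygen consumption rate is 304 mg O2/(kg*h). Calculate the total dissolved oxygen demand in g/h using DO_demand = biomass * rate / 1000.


Total O2 consumption (mg/h) = 2231 kg * 304 mg/(kg*h) = 678224 mg/h
Convert to g/h: 678224 / 1000 = 678.224 g/h

678.224 g/h


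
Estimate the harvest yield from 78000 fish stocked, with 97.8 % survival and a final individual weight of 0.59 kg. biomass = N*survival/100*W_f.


Survivors = 78000 * 97.8/100 = 76284 fish
Harvest biomass = survivors * W_f = 76284 * 0.59 = 45007.56 kg

45007.56 kg


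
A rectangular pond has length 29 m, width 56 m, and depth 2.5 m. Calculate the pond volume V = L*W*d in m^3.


Base area = L * W = 29 * 56 = 1624 m^2
Volume = area * depth = 1624 * 2.5 = 4060 m^3

4060 m^3


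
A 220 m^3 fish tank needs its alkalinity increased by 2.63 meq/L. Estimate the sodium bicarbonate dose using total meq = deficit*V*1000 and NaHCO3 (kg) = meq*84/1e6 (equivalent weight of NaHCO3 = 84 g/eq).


Tank volume in L = 220 m^3 * 1000 = 220000 L
Total meq required = 2.63 meq/L * 220000 L = 578600 meq
NaHCO3 mass = 578600 meq * 84 mg/meq / 1e6 = 48.6024 kg

48.6024 kg


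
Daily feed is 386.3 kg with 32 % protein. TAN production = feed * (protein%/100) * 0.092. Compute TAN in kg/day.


Protein in feed = 386.3 * 32/100 = 123.616 kg/day
TAN = protein * 0.092 = 123.616 * 0.092 = 11.372672 kg/day

11.372672 kg/day


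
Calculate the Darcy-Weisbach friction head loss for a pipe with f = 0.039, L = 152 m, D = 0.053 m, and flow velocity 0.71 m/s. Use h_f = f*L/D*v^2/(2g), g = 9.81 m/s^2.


v^2 = 0.71^2 = 0.5041 m^2/s^2
L/D = 152/0.053 = 2867.9245
h_f = f*(L/D)*v^2/(2g) = 0.039 * 2867.9245 * 0.5041 / 19.62 = 2.87376 m

2.87376 m


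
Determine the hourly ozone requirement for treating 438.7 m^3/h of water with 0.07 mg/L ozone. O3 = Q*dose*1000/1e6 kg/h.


O3 demand (mg/h) = Q * dose * 1000 = 438.7 * 0.07 * 1000 = 30709 mg/h
Convert mg to kg: 30709 / 1e6 = 0.030709 kg/h

0.030709 kg/h


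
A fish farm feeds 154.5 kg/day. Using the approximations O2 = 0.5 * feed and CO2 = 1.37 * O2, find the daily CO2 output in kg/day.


O2 = 154.5 * 0.5 = 77.25
CO2 = 77.25 * 1.37 = 105.8325

105.8325 kg/day


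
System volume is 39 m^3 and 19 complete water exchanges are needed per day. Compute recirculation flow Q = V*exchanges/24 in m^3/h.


Daily recirculation volume = 39 m^3 * 19 = 741 m^3/day
Flow rate Q = daily volume / 24 h = 741 / 24 = 30.875 m^3/h

30.875 m^3/h


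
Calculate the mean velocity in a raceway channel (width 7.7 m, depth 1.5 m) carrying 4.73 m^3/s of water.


Cross-sectional area = W * d = 7.7 * 1.5 = 11.55 m^2
Velocity = Q / A = 4.73 / 11.55 = 0.409524 m/s

0.409524 m/s


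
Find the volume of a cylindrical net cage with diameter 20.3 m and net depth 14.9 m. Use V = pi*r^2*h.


r = d/2 = 20.3/2 = 10.15 m
Base area = pi*r^2 = pi*10.15^2 = 323.65473 m^2
Volume = 323.65473 * 14.9 = 4822.46 m^3

4822.46 m^3


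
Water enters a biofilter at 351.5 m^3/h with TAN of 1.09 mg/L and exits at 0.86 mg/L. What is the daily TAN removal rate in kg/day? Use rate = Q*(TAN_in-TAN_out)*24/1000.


Concentration drop: TAN_in - TAN_out = 1.09 - 0.86 = 0.23 mg/L
Hourly TAN removed = Q * dTAN = 351.5 m^3/h * 0.23 mg/L = 80.845 g/h  (m^3/h * mg/L = g/h)
Daily TAN removed = 80.845 * 24 = 1940.28 g/day
Convert to kg/day: 1940.28 / 1000 = 1.94028 kg/day

1.94028 kg/day


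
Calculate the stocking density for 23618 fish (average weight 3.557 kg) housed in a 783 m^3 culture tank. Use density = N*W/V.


Total biomass = 23618 fish * 3.557 kg = 84009.226 kg
Density = total biomass / volume = 84009.226 / 783 = 107.291 kg/m^3

107.291 kg/m^3


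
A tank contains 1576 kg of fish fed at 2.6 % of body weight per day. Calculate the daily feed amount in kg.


Feeding rate fraction = 2.6% / 100 = 0.026
Daily feed = 1576 kg * 0.026 = 40.976 kg/day

40.976 kg/day


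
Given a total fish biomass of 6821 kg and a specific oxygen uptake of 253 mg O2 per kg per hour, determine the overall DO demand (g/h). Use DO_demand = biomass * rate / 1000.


Total O2 consumption (mg/h) = 6821 kg * 253 mg/(kg*h) = 1725713 mg/h
Convert to g/h: 1725713 / 1000 = 1725.713 g/h

1725.713 g/h


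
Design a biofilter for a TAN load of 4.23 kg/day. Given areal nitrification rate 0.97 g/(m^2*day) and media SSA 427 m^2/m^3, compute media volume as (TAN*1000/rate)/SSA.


A = 4.23*1000 / 0.97 = 4360.8247 m^2
V = 4360.8247 / 427 = 10.2127

10.2127 m^3


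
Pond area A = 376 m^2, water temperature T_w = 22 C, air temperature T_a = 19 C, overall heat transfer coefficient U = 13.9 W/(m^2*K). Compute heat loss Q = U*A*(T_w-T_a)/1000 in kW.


Temperature difference dT = 22 - 19 = 3 K
Heat loss (W) = U * A * dT = 13.9 * 376 * 3 = 15679.2 W
Convert to kW: 15679.2 / 1000 = 15.6792 kW

15.6792 kW


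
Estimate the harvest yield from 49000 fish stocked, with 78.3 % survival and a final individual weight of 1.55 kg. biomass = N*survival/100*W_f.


Survivors = 49000 * 78.3/100 = 38367 fish
Harvest biomass = survivors * W_f = 38367 * 1.55 = 59468.85 kg

59468.85 kg


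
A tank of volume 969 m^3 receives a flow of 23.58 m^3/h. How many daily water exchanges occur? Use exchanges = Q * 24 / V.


Daily flow volume = 23.58 m^3/h * 24 h = 565.92 m^3/day
Exchanges = daily flow / tank volume = 565.92 / 969 = 0.584025 exchanges/day

0.584025 exchanges/day


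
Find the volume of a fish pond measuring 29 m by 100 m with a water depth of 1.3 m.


Base area = L * W = 29 * 100 = 2900 m^2
Volume = area * depth = 2900 * 1.3 = 3770 m^3

3770 m^3


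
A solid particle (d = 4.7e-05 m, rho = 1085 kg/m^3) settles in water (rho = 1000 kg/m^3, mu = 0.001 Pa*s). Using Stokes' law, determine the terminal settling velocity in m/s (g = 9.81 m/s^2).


Density difference: rho_p - rho_f = 1085 - 1000 = 85 kg/m^3
d^2 = (4.7e-05)^2 = 2.209e-09 m^2
Numerator = (rho_p - rho_f) * g * d^2 = 85 * 9.81 * 2.209e-09 = 1.8419747e-06
Denominator = 18 * mu = 18 * 0.001 = 0.018
v_s = 1.8419747e-06 / 0.018 = 1.02332e-04 m/s
Check: Re = rho_f * v_s * d / mu = 1000 * 1.02332e-04 * 4.7e-05 / 0.001 = 0.00481 < 1, so Stokes' law applies.

1.02332e-04 m/s


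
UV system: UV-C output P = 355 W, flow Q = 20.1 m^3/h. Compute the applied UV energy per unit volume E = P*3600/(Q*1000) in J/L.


Energy delivered per hour = 355 W * 3600 s = 1278000 J/h
Volume treated per hour = 20.1 m^3/h * 1000 = 20100 L/h
dose = 1278000 / 20100 = 63.5821 J/L

63.5821 J/L


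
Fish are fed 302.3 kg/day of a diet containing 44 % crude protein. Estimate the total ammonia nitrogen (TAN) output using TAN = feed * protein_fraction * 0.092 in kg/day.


Protein in feed = 302.3 * 44/100 = 133.012 kg/day
TAN = protein * 0.092 = 133.012 * 0.092 = 12.237104 kg/day

12.237104 kg/day


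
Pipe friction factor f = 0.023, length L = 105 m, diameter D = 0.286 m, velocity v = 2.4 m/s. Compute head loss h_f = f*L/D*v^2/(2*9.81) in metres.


v^2 = 2.4^2 = 5.76 m^2/s^2
L/D = 105/0.286 = 367.13287
h_f = f*(L/D)*v^2/(2g) = 0.023 * 367.13287 * 5.76 / 19.62 = 2.47899 m

2.47899 m


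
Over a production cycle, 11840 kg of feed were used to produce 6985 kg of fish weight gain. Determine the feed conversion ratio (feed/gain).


FCR = feed consumed / weight gained
FCR = 11840 kg / 6985 kg = 1.69506

1.69506


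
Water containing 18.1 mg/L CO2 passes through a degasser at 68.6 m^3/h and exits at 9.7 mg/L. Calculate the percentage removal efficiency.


CO2_out / CO2_in = 9.7 / 18.1 = 0.5359116
Fraction remaining = 0.5359116
efficiency = (1 - 0.5359116) * 100 = 46.4088 %

46.4088 %


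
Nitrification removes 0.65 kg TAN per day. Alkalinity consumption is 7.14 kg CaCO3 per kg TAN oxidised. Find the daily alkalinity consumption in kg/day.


Alkalinity factor: 7.14 kg CaCO3 consumed per kg TAN nitrified
alk = 0.65 kg TAN * 7.14 = 4.641 kg CaCO3/day

4.641 kg CaCO3/day


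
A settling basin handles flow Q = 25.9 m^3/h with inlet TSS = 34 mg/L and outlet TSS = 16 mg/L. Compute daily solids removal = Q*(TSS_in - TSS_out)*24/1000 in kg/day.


Concentration drop: TSS_in - TSS_out = 34 - 16 = 18 mg/L
Hourly solids removed = Q * dTSS = 25.9 m^3/h * 18 mg/L = 466.2 g/h  (m^3/h * mg/L = g/h)
Daily solids removed = 466.2 * 24 = 11188.8 g/day
Convert g to kg: 11188.8 / 1000 = 11.1888 kg/day

11.1888 kg/day


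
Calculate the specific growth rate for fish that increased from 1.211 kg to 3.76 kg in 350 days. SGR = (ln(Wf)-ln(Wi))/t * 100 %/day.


ln(W_f) = ln(3.76) = 1.324419
ln(W_i) = ln(1.211) = 0.19144646
ln(W_f) - ln(W_i) = 1.324419 - 0.19144646 = 1.1329725
SGR = 1.1329725 / 350 * 100 = 0.323706 %/day

0.323706 %/day


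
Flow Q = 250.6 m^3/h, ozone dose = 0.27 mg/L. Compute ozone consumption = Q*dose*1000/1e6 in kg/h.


O3 demand (mg/h) = Q * dose * 1000 = 250.6 * 0.27 * 1000 = 67662 mg/h
Convert mg to kg: 67662 / 1e6 = 0.067662 kg/h

0.067662 kg/h


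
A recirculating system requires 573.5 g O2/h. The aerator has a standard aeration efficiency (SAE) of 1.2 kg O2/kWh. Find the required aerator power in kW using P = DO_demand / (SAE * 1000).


SAE in g O2/kWh = 1.2 * 1000 = 1200 g/kWh
P = DO_demand / SAE_g = 573.5 / 1200 = 0.477917 kW

0.477917 kW


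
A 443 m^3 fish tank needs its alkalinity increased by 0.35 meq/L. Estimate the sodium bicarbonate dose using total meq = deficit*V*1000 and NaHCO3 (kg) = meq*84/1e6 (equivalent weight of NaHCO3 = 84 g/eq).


Tank volume in L = 443 m^3 * 1000 = 443000 L
Total meq required = 0.35 meq/L * 443000 L = 155050 meq
NaHCO3 mass = 155050 meq * 84 mg/meq / 1e6 = 13.0242 kg

13.0242 kg


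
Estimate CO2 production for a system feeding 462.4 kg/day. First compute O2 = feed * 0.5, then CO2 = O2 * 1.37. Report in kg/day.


O2 = 462.4 * 0.5 = 231.2
CO2 = 231.2 * 1.37 = 316.744

316.744 kg/day


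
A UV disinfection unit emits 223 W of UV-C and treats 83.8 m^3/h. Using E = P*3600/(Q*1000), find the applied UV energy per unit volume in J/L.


Energy delivered per hour = 223 W * 3600 s = 802800 J/h
Volume treated per hour = 83.8 m^3/h * 1000 = 83800 L/h
dose = 802800 / 83800 = 9.57995 J/L

9.57995 J/L


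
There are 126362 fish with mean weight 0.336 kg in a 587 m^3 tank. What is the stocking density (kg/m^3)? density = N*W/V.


Total biomass = 126362 fish * 0.336 kg = 42457.632 kg
Density = total biomass / volume = 42457.632 / 587 = 72.3299 kg/m^3

72.3299 kg/m^3


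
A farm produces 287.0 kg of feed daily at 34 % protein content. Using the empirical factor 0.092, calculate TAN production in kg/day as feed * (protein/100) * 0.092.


Protein in feed = 287.0 * 34/100 = 97.58 kg/day
TAN = protein * 0.092 = 97.58 * 0.092 = 8.97736 kg/day

8.97736 kg/day


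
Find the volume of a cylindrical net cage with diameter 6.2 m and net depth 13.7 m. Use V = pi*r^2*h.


r = d/2 = 6.2/2 = 3.1 m
Base area = pi*r^2 = pi*3.1^2 = 30.190705 m^2
Volume = 30.190705 * 13.7 = 413.613 m^3

413.613 m^3


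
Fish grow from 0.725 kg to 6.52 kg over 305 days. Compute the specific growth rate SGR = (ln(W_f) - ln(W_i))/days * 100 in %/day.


ln(W_f) = ln(6.52) = 1.8748744
ln(W_i) = ln(0.725) = -0.32158362
ln(W_f) - ln(W_i) = 1.8748744 - -0.32158362 = 2.196458
SGR = 2.196458 / 305 * 100 = 0.72015 %/day

0.72015 %/day


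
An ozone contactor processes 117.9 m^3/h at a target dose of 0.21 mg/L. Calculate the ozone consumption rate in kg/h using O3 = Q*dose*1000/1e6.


O3 demand (mg/h) = Q * dose * 1000 = 117.9 * 0.21 * 1000 = 24759 mg/h
Convert mg to kg: 24759 / 1e6 = 0.024759 kg/h

0.024759 kg/h


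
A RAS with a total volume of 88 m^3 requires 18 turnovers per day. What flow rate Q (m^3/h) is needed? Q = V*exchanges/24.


Daily recirculation volume = 88 m^3 * 18 = 1584 m^3/day
Flow rate Q = daily volume / 24 h = 1584 / 24 = 66 m^3/h

66 m^3/h


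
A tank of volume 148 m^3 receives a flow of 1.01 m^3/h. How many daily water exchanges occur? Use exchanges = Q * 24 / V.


Daily flow volume = 1.01 m^3/h * 24 h = 24.24 m^3/day
Exchanges = daily flow / tank volume = 24.24 / 148 = 0.163784 exchanges/day

0.163784 exchanges/day


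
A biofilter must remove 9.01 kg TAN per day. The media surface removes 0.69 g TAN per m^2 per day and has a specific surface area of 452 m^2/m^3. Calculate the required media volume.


A = 9.01*1000 / 0.69 = 13057.971 m^2
V = 13057.971 / 452 = 28.8893

28.8893 m^3


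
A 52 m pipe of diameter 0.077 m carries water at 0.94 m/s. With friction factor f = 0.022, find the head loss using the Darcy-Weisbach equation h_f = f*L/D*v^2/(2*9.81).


v^2 = 0.94^2 = 0.8836 m^2/s^2
L/D = 52/0.077 = 675.32468
h_f = f*(L/D)*v^2/(2g) = 0.022 * 675.32468 * 0.8836 / 19.62 = 0.669102 m

0.669102 m


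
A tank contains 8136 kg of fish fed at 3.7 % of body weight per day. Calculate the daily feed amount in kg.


Feeding rate fraction = 3.7% / 100 = 0.037
Daily feed = 8136 kg * 0.037 = 301.032 kg/day

301.032 kg/day


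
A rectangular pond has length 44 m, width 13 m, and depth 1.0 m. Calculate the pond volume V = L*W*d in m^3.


Base area = L * W = 44 * 13 = 572 m^2
Volume = area * depth = 572 * 1.0 = 572 m^3

572 m^3


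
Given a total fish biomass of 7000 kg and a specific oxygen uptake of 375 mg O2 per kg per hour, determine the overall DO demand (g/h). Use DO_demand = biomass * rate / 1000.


Total O2 consumption (mg/h) = 7000 kg * 375 mg/(kg*h) = 2625000 mg/h
Convert to g/h: 2625000 / 1000 = 2625 g/h

2625 g/h


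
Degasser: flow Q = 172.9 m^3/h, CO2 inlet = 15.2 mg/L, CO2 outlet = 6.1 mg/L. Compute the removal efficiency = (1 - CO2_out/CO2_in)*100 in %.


CO2_out / CO2_in = 6.1 / 15.2 = 0.40131579
Fraction remaining = 0.40131579
efficiency = (1 - 0.40131579) * 100 = 59.8684 %

59.8684 %


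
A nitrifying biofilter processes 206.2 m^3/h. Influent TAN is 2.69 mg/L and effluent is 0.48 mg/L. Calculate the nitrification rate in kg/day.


Concentration drop: TAN_in - TAN_out = 2.69 - 0.48 = 2.21 mg/L
Hourly TAN removed = Q * dTAN = 206.2 m^3/h * 2.21 mg/L = 455.702 g/h  (m^3/h * mg/L = g/h)
Daily TAN removed = 455.702 * 24 = 10936.848 g/day
Convert to kg/day: 10936.848 / 1000 = 10.936848 kg/day

10.936848 kg/day


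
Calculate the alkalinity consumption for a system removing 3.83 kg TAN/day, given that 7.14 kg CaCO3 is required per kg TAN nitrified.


Alkalinity factor: 7.14 kg CaCO3 consumed per kg TAN nitrified
alk = 3.83 kg TAN * 7.14 = 27.3462 kg CaCO3/day

27.3462 kg CaCO3/day


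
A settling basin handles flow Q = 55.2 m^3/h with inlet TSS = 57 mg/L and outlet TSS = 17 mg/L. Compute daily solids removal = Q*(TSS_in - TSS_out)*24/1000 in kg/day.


Concentration drop: TSS_in - TSS_out = 57 - 17 = 40 mg/L
Hourly solids removed = Q * dTSS = 55.2 m^3/h * 40 mg/L = 2208 g/h  (m^3/h * mg/L = g/h)
Daily solids removed = 2208 * 24 = 52992 g/day
Convert g to kg: 52992 / 1000 = 52.992 kg/day

52.992 kg/day


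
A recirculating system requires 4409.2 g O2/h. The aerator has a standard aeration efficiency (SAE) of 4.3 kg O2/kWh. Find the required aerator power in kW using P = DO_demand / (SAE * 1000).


SAE in g O2/kWh = 4.3 * 1000 = 4300 g/kWh
P = DO_demand / SAE_g = 4409.2 / 4300 = 1.0254 kW

1.0254 kW


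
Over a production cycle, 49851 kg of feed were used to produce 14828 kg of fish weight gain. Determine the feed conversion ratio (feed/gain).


FCR = feed consumed / weight gained
FCR = 49851 kg / 14828 kg = 3.36195

3.36195


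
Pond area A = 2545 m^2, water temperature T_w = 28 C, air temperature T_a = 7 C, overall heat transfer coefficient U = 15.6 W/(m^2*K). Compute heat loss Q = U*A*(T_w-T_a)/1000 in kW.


Temperature difference dT = 28 - 7 = 21 K
Heat loss (W) = U * A * dT = 15.6 * 2545 * 21 = 833742 W
Convert to kW: 833742 / 1000 = 833.742 kW

833.742 kW


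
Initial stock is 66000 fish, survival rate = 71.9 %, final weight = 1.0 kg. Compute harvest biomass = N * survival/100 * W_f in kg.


Survivors = 66000 * 71.9/100 = 47454 fish
Harvest biomass = survivors * W_f = 47454 * 1.0 = 47454 kg

47454 kg


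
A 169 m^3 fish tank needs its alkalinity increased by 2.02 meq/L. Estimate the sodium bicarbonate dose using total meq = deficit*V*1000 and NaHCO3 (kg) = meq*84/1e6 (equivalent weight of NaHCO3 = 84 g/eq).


Tank volume in L = 169 m^3 * 1000 = 169000 L
Total meq required = 2.02 meq/L * 169000 L = 341380 meq
NaHCO3 mass = 341380 meq * 84 mg/meq / 1e6 = 28.6759 kg

28.6759 kg


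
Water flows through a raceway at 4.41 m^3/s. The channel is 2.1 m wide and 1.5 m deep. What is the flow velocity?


Cross-sectional area = W * d = 2.1 * 1.5 = 3.15 m^2
Velocity = Q / A = 4.41 / 3.15 = 1.4 m/s

1.4 m/s


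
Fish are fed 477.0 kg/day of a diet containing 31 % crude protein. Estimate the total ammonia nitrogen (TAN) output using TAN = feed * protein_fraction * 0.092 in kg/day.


Protein in feed = 477.0 * 31/100 = 147.87 kg/day
TAN = protein * 0.092 = 147.87 * 0.092 = 13.60404 kg/day

13.60404 kg/day


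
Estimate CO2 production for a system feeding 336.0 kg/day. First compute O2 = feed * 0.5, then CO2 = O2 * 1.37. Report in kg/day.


O2 = 336.0 * 0.5 = 168
CO2 = 168 * 1.37 = 230.16

230.16 kg/day


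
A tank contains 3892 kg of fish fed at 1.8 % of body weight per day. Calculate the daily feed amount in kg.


Feeding rate fraction = 1.8% / 100 = 0.018
Daily feed = 3892 kg * 0.018 = 70.056 kg/day

70.056 kg/day


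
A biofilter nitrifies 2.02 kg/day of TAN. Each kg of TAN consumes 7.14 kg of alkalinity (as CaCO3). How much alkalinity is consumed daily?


Alkalinity factor: 7.14 kg CaCO3 consumed per kg TAN nitrified
alk = 2.02 kg TAN * 7.14 = 14.4228 kg CaCO3/day

14.4228 kg CaCO3/day


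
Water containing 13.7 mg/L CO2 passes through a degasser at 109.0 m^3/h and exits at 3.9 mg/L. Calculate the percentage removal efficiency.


CO2_out / CO2_in = 3.9 / 13.7 = 0.28467153
Fraction remaining = 0.28467153
efficiency = (1 - 0.28467153) * 100 = 71.5328 %

71.5328 %


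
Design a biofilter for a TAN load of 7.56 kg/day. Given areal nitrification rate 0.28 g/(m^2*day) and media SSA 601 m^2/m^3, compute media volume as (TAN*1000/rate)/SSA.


A = 7.56*1000 / 0.28 = 27000 m^2
V = 27000 / 601 = 44.9251

44.9251 m^3


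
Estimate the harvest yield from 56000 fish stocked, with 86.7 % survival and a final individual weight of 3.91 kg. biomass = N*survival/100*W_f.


Survivors = 56000 * 86.7/100 = 48552 fish
Harvest biomass = survivors * W_f = 48552 * 3.91 = 189838.32 kg

189838.32 kg


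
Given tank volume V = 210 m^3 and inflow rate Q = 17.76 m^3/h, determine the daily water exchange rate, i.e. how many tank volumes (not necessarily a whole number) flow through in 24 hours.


Daily flow volume = 17.76 m^3/h * 24 h = 426.24 m^3/day
Exchanges = daily flow / tank volume = 426.24 / 210 = 2.02971 exchanges/day

2.02971 exchanges/day


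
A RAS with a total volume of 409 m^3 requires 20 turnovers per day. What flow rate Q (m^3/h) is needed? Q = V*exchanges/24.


Daily recirculation volume = 409 m^3 * 20 = 8180 m^3/day
Flow rate Q = daily volume / 24 h = 8180 / 24 = 340.833 m^3/h

340.833 m^3/h


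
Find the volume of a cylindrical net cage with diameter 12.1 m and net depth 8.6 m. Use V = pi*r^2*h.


r = d/2 = 12.1/2 = 6.05 m
Base area = pi*r^2 = pi*6.05^2 = 114.99015 m^2
Volume = 114.99015 * 8.6 = 988.915 m^3

988.915 m^3


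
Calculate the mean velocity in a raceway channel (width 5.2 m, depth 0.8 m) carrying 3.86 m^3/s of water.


Cross-sectional area = W * d = 5.2 * 0.8 = 4.16 m^2
Velocity = Q / A = 3.86 / 4.16 = 0.927885 m/s

0.927885 m/s


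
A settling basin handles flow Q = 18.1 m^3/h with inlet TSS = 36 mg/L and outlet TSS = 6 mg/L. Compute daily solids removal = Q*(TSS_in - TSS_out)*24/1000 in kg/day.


Concentration drop: TSS_in - TSS_out = 36 - 6 = 30 mg/L
Hourly solids removed = Q * dTSS = 18.1 m^3/h * 30 mg/L = 543 g/h  (m^3/h * mg/L = g/h)
Daily solids removed = 543 * 24 = 13032 g/day
Convert g to kg: 13032 / 1000 = 13.032 kg/day

13.032 kg/day


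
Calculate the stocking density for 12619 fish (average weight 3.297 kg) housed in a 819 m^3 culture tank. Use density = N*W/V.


Total biomass = 12619 fish * 3.297 kg = 41604.843 kg
Density = total biomass / volume = 41604.843 / 819 = 50.7996 kg/m^3

50.7996 kg/m^3


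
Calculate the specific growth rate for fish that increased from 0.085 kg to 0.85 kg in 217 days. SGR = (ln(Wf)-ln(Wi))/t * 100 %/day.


ln(W_f) = ln(0.85) = -0.16251893
ln(W_i) = ln(0.085) = -2.465104
ln(W_f) - ln(W_i) = -0.16251893 - -2.465104 = 2.3025851
SGR = 2.3025851 / 217 * 100 = 1.0611 %/day

1.0611 %/day


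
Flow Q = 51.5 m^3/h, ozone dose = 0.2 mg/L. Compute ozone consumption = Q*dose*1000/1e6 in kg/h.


O3 demand (mg/h) = Q * dose * 1000 = 51.5 * 0.2 * 1000 = 10300 mg/h
Convert mg to kg: 10300 / 1e6 = 0.0103 kg/h

0.0103 kg/h


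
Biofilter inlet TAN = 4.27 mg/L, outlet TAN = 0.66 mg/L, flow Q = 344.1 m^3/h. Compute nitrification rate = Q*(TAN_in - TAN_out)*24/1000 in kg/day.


Concentration drop: TAN_in - TAN_out = 4.27 - 0.66 = 3.61 mg/L
Hourly TAN removed = Q * dTAN = 344.1 m^3/h * 3.61 mg/L = 1242.201 g/h  (m^3/h * mg/L = g/h)
Daily TAN removed = 1242.201 * 24 = 29812.824 g/day
Convert to kg/day: 29812.824 / 1000 = 29.812824 kg/day

29.812824 kg/day


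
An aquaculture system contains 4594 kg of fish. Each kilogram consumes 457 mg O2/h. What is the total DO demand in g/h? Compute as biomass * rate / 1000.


Total O2 consumption (mg/h) = 4594 kg * 457 mg/(kg*h) = 2099458 mg/h
Convert to g/h: 2099458 / 1000 = 2099.458 g/h

2099.458 g/h


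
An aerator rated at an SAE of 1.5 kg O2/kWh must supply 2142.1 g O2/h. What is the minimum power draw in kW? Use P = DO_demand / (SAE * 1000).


SAE in g O2/kWh = 1.5 * 1000 = 1500 g/kWh
P = DO_demand / SAE_g = 2142.1 / 1500 = 1.42807 kW

1.42807 kW


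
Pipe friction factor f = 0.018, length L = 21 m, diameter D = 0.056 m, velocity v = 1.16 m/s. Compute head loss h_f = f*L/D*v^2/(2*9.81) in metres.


v^2 = 1.16^2 = 1.3456 m^2/s^2
L/D = 21/0.056 = 375
h_f = f*(L/D)*v^2/(2g) = 0.018 * 375 * 1.3456 / 19.62 = 0.462936 m

0.462936 m


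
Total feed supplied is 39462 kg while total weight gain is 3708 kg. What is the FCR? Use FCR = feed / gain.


FCR = feed consumed / weight gained
FCR = 39462 kg / 3708 kg = 10.6424

10.6424


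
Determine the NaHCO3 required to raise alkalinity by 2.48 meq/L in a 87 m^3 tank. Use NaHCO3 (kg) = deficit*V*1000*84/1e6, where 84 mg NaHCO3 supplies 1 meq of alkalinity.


Tank volume in L = 87 m^3 * 1000 = 87000 L
Total meq required = 2.48 meq/L * 87000 L = 215760 meq
NaHCO3 mass = 215760 meq * 84 mg/meq / 1e6 = 18.1238 kg

18.1238 kg


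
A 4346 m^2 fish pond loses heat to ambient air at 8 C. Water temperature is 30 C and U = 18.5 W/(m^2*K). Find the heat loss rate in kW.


Temperature difference dT = 30 - 8 = 22 K
Heat loss (W) = U * A * dT = 18.5 * 4346 * 22 = 1768822 W
Convert to kW: 1768822 / 1000 = 1768.822 kW

1768.822 kW


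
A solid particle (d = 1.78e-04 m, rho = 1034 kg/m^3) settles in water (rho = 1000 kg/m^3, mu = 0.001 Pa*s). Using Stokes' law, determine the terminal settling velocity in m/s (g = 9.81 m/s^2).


Density difference: rho_p - rho_f = 1034 - 1000 = 34 kg/m^3
d^2 = (1.78e-04)^2 = 3.1684e-08 m^2
Numerator = (rho_p - rho_f) * g * d^2 = 34 * 9.81 * 3.1684e-08 = 1.0567881e-05
Denominator = 18 * mu = 18 * 0.001 = 0.018
v_s = 1.0567881e-05 / 0.018 = 5.87104e-04 m/s
Check: Re = rho_f * v_s * d / mu = 1000 * 5.87104e-04 * 1.78e-04 / 0.001 = 0.105 < 1, so Stokes' law applies.

5.87104e-04 m/s


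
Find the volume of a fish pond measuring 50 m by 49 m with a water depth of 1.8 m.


Base area = L * W = 50 * 49 = 2450 m^2
Volume = area * depth = 2450 * 1.8 = 4410 m^3

4410 m^3


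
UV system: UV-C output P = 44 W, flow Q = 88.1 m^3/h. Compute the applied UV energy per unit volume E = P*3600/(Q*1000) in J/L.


Energy delivered per hour = 44 W * 3600 s = 158400 J/h
Volume treated per hour = 88.1 m^3/h * 1000 = 88100 L/h
dose = 158400 / 88100 = 1.79796 J/L

1.79796 J/L


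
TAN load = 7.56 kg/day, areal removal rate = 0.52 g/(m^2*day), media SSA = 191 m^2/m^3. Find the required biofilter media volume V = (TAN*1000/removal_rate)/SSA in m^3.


A = 7.56*1000 / 0.52 = 14538.462 m^2
V = 14538.462 / 191 = 76.1176

76.1176 m^3


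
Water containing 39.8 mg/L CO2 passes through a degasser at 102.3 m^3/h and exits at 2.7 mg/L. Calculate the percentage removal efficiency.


CO2_out / CO2_in = 2.7 / 39.8 = 0.067839196
Fraction remaining = 0.067839196
efficiency = (1 - 0.067839196) * 100 = 93.2161 %

93.2161 %


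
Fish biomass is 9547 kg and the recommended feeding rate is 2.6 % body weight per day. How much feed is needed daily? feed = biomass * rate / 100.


Feeding rate fraction = 2.6% / 100 = 0.026
Daily feed = 9547 kg * 0.026 = 248.222 kg/day

248.222 kg/day


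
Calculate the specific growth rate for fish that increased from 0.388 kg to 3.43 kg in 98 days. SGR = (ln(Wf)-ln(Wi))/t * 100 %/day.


ln(W_f) = ln(3.43) = 1.2325603
ln(W_i) = ln(0.388) = -0.94674994
ln(W_f) - ln(W_i) = 1.2325603 - -0.94674994 = 2.1793102
SGR = 2.1793102 / 98 * 100 = 2.22379 %/day

2.22379 %/day


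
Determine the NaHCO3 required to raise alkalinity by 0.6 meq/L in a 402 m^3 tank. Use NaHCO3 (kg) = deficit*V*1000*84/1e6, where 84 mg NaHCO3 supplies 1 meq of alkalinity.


Tank volume in L = 402 m^3 * 1000 = 402000 L
Total meq required = 0.6 meq/L * 402000 L = 241200 meq
NaHCO3 mass = 241200 meq * 84 mg/meq / 1e6 = 20.2608 kg

20.2608 kg


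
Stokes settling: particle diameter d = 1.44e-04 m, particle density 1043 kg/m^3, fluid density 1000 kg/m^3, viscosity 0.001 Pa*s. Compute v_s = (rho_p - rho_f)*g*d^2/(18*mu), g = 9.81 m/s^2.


Density difference: rho_p - rho_f = 1043 - 1000 = 43 kg/m^3
d^2 = (1.44e-04)^2 = 2.0736e-08 m^2
Numerator = (rho_p - rho_f) * g * d^2 = 43 * 9.81 * 2.0736e-08 = 8.7470669e-06
Denominator = 18 * mu = 18 * 0.001 = 0.018
v_s = 8.7470669e-06 / 0.018 = 4.85948e-04 m/s
Check: Re = rho_f * v_s * d / mu = 1000 * 4.85948e-04 * 1.44e-04 / 0.001 = 0.07 < 1, so Stokes' law applies.

4.85948e-04 m/s


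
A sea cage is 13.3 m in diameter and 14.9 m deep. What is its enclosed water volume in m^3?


r = d/2 = 13.3/2 = 6.65 m
Base area = pi*r^2 = pi*6.65^2 = 138.92908 m^2
Volume = 138.92908 * 14.9 = 2070.04 m^3

2070.04 m^3


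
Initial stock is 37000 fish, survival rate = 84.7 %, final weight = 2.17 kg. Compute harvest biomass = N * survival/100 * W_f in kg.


Survivors = 37000 * 84.7/100 = 31339 fish
Harvest biomass = survivors * W_f = 31339 * 2.17 = 68005.63 kg

68005.63 kg


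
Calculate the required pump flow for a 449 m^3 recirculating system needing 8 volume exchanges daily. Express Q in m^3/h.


Daily recirculation volume = 449 m^3 * 8 = 3592 m^3/day
Flow rate Q = daily volume / 24 h = 3592 / 24 = 149.667 m^3/h

149.667 m^3/h


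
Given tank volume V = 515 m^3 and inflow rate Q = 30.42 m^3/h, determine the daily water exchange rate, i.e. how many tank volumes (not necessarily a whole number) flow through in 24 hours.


Daily flow volume = 30.42 m^3/h * 24 h = 730.08 m^3/day
Exchanges = daily flow / tank volume = 730.08 / 515 = 1.41763 exchanges/day

1.41763 exchanges/day


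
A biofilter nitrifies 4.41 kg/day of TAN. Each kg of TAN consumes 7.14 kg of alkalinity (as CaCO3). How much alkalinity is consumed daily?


Alkalinity factor: 7.14 kg CaCO3 consumed per kg TAN nitrified
alk = 4.41 kg TAN * 7.14 = 31.4874 kg CaCO3/day

31.4874 kg CaCO3/day


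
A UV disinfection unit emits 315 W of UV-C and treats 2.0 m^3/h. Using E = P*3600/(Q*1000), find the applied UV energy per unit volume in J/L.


Energy delivered per hour = 315 W * 3600 s = 1134000 J/h
Volume treated per hour = 2.0 m^3/h * 1000 = 2000 L/h
dose = 1134000 / 2000 = 567 J/L

567 J/L


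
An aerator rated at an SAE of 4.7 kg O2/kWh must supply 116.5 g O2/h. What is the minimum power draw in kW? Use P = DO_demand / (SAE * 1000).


SAE in g O2/kWh = 4.7 * 1000 = 4700 g/kWh
P = DO_demand / SAE_g = 116.5 / 4700 = 0.0247872 kW

0.0247872 kW


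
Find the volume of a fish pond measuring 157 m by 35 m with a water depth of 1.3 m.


Base area = L * W = 157 * 35 = 5495 m^2
Volume = area * depth = 5495 * 1.3 = 7143.5 m^3

7143.5 m^3


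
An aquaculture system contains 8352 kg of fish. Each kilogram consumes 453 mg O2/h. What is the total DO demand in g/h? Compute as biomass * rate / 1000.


Total O2 consumption (mg/h) = 8352 kg * 453 mg/(kg*h) = 3783456 mg/h
Convert to g/h: 3783456 / 1000 = 3783.456 g/h

3783.456 g/h


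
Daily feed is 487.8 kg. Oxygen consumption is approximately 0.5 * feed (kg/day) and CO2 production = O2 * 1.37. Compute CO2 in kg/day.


O2 = 487.8 * 0.5 = 243.9
CO2 = 243.9 * 1.37 = 334.143

334.143 kg/day


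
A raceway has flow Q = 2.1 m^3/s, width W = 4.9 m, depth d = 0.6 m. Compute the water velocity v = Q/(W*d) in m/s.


Cross-sectional area = W * d = 4.9 * 0.6 = 2.94 m^2
Velocity = Q / A = 2.1 / 2.94 = 0.714286 m/s

0.714286 m/s


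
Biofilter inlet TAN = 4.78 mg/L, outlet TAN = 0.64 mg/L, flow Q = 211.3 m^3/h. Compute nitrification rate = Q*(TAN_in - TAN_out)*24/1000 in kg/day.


Concentration drop: TAN_in - TAN_out = 4.78 - 0.64 = 4.14 mg/L
Hourly TAN removed = Q * dTAN = 211.3 m^3/h * 4.14 mg/L = 874.782 g/h  (m^3/h * mg/L = g/h)
Daily TAN removed = 874.782 * 24 = 20994.768 g/day
Convert to kg/day: 20994.768 / 1000 = 20.994768 kg/day

20.994768 kg/day


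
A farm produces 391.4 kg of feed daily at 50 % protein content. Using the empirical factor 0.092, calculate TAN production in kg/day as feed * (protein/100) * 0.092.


Protein in feed = 391.4 * 50/100 = 195.7 kg/day
TAN = protein * 0.092 = 195.7 * 0.092 = 18.0044 kg/day

18.0044 kg/day


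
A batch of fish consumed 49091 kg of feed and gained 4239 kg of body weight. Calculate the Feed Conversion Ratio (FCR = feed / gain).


FCR = feed consumed / weight gained
FCR = 49091 kg / 4239 kg = 11.5808

11.5808


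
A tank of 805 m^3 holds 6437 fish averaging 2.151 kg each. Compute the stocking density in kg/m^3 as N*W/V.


Total biomass = 6437 fish * 2.151 kg = 13845.987 kg
Density = total biomass / volume = 13845.987 / 805 = 17.2 kg/m^3

17.2 kg/m^3
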